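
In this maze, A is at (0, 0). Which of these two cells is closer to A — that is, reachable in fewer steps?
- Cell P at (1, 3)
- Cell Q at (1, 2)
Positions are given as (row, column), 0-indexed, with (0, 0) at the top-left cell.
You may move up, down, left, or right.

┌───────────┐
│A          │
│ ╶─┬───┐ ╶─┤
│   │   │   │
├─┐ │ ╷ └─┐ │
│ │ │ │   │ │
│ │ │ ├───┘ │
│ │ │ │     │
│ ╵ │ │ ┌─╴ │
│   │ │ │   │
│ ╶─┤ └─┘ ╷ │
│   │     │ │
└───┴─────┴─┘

Shortest path A → P at (1, 3): 18 steps
Shortest path A → Q at (1, 2): 17 steps

Q is closer (17 steps vs 18 steps).

Path to P:

┌───────────┐
│A → → → ↓  │
│ ╶─┬───┐ ╶─┤
│   │↱ P│↳ ↓│
├─┐ │ ╷ └─┐ │
│ │ │↑│   │↓│
│ │ │ ├───┘ │
│ │ │↑│    ↓│
│ ╵ │ │ ┌─╴ │
│   │↑│ │↓ ↲│
│ ╶─┤ └─┘ ╷ │
│   │↑ ← ↲│ │
└───┴─────┴─┘

Path to Q:

┌───────────┐
│A → → → ↓  │
│ ╶─┬───┐ ╶─┤
│   │Q  │↳ ↓│
├─┐ │ ╷ └─┐ │
│ │ │↑│   │↓│
│ │ │ ├───┘ │
│ │ │↑│    ↓│
│ ╵ │ │ ┌─╴ │
│   │↑│ │↓ ↲│
│ ╶─┤ └─┘ ╷ │
│   │↑ ← ↲│ │
└───┴─────┴─┘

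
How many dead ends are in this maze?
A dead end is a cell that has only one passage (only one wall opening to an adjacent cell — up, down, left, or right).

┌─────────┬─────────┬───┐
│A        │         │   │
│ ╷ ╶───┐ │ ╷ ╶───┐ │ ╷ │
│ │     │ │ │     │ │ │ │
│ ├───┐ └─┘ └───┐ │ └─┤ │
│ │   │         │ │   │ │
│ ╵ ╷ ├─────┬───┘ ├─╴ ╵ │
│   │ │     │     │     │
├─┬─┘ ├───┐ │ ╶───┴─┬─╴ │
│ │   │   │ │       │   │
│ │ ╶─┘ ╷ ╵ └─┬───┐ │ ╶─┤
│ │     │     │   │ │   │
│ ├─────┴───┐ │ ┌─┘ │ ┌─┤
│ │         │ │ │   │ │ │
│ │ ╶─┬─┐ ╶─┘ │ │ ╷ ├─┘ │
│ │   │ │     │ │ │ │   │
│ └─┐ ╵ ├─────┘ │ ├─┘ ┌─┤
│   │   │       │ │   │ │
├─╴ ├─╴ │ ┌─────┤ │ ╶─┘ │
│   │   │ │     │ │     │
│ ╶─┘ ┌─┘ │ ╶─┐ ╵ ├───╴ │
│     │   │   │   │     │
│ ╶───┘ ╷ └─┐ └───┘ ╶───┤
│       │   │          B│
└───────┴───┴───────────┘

Checking each cell for number of passages:

Dead ends found at positions:
  (1, 4)
  (1, 10)
  (2, 7)
  (3, 3)
  (3, 9)
  (4, 0)
  (5, 8)
  (5, 11)
  (6, 5)
  (6, 10)
  (6, 11)
  (7, 3)
  (7, 9)
  (8, 11)
  (11, 5)
  (11, 11)
Total dead ends: 16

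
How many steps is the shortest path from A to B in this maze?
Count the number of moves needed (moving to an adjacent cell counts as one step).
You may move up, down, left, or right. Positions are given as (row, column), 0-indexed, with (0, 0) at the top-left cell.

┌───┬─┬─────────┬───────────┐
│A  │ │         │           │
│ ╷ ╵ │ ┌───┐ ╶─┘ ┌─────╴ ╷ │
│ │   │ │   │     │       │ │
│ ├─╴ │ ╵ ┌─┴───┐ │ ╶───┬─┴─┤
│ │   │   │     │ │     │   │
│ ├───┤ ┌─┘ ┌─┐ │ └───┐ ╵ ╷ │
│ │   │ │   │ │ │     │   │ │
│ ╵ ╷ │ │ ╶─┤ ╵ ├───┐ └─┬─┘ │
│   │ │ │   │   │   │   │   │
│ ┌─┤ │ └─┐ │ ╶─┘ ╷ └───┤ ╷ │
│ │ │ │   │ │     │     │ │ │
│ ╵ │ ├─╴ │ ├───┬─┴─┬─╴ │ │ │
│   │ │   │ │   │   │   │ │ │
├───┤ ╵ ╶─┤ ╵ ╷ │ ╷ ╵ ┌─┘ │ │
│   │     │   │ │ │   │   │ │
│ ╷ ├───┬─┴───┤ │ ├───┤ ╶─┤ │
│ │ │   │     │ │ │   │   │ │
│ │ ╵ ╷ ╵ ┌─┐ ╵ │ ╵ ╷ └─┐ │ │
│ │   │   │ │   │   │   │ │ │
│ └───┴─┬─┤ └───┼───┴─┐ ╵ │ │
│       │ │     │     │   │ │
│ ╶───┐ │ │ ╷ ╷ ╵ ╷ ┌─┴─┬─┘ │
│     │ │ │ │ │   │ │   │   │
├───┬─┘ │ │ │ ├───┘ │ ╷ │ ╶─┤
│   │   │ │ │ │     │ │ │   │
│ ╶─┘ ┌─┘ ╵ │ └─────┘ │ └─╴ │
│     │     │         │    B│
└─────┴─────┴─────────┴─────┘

Using BFS to find shortest path:
Start: (0, 0), End: (13, 13)
Path found:
(0,0) → (1,0) → (2,0) → (3,0) → (4,0) → (4,1) → (3,1) → (3,2) → (4,2) → (5,2) → (6,2) → (7,2) → (7,3) → (6,3) → (6,4) → (5,4) → (5,3) → (4,3) → (3,3) → (2,3) → (1,3) → (0,3) → (0,4) → (0,5) → (0,6) → (1,6) → (1,7) → (1,8) → (0,8) → (0,9) → (0,10) → (0,11) → (0,12) → (1,12) → (1,11) → (1,10) → (1,9) → (2,9) → (2,10) → (2,11) → (3,11) → (3,12) → (2,12) → (2,13) → (3,13) → (4,13) → (5,13) → (6,13) → (7,13) → (8,13) → (9,13) → (10,13) → (11,13) → (11,12) → (12,12) → (12,13) → (13,13)
Number of steps: 56

Solution:

┌───┬─┬─────────┬───────────┐
│A  │ │↱ → → ↓  │↱ → → → ↓  │
│ ╷ ╵ │ ┌───┐ ╶─┘ ┌─────╴ ╷ │
│↓│   │↑│   │↳ → ↑│↓ ← ← ↲│ │
│ ├─╴ │ ╵ ┌─┴───┐ │ ╶───┬─┴─┤
│↓│   │↑  │     │ │↳ → ↓│↱ ↓│
│ ├───┤ ┌─┘ ┌─┐ │ └───┐ ╵ ╷ │
│↓│↱ ↓│↑│   │ │ │     │↳ ↑│↓│
│ ╵ ╷ │ │ ╶─┤ ╵ ├───┐ └─┬─┘ │
│↳ ↑│↓│↑│   │   │   │   │  ↓│
│ ┌─┤ │ └─┐ │ ╶─┘ ╷ └───┤ ╷ │
│ │ │↓│↑ ↰│ │     │     │ │↓│
│ ╵ │ ├─╴ │ ├───┬─┴─┬─╴ │ │ │
│   │↓│↱ ↑│ │   │   │   │ │↓│
├───┤ ╵ ╶─┤ ╵ ╷ │ ╷ ╵ ┌─┘ │ │
│   │↳ ↑  │   │ │ │   │   │↓│
│ ╷ ├───┬─┴───┤ │ ├───┤ ╶─┤ │
│ │ │   │     │ │ │   │   │↓│
│ │ ╵ ╷ ╵ ┌─┐ ╵ │ ╵ ╷ └─┐ │ │
│ │   │   │ │   │   │   │ │↓│
│ └───┴─┬─┤ └───┼───┴─┐ ╵ │ │
│       │ │     │     │   │↓│
│ ╶───┐ │ │ ╷ ╷ ╵ ╷ ┌─┴─┬─┘ │
│     │ │ │ │ │   │ │   │↓ ↲│
├───┬─┘ │ │ │ ├───┘ │ ╷ │ ╶─┤
│   │   │ │ │ │     │ │ │↳ ↓│
│ ╶─┘ ┌─┘ ╵ │ └─────┘ │ └─╴ │
│     │     │         │    B│
└─────┴─────┴─────────┴─────┘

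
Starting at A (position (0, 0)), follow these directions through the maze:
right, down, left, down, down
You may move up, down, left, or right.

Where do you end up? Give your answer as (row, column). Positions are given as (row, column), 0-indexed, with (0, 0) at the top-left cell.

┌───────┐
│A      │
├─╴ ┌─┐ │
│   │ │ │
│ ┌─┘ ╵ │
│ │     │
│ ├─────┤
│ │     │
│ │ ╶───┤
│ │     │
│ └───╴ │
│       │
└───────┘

Following directions step by step:
Start: (0, 0)
  right: (0, 0) → (0, 1)
  down: (0, 1) → (1, 1)
  left: (1, 1) → (1, 0)
  down: (1, 0) → (2, 0)
  down: (2, 0) → (3, 0)
Final position: (3, 0)

Path taken:

┌───────┐
│A ↓    │
├─╴ ┌─┐ │
│↓ ↲│ │ │
│ ┌─┘ ╵ │
│↓│     │
│ ├─────┤
│B│     │
│ │ ╶───┤
│ │     │
│ └───╴ │
│       │
└───────┘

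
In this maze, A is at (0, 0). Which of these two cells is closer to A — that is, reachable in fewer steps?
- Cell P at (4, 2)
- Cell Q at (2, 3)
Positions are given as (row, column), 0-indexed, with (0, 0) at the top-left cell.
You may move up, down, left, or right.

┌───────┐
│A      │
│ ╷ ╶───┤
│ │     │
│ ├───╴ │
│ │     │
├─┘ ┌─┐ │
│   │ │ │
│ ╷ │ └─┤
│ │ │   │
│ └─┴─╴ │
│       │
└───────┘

Shortest path A → P at (4, 2): 16 steps
Shortest path A → Q at (2, 3): 5 steps

Q is closer (5 steps vs 16 steps).

Path to P:

┌───────┐
│A ↓    │
│ ╷ ╶───┤
│ │↳ → ↓│
│ ├───╴ │
│ │↓ ← ↲│
├─┘ ┌─┐ │
│↓ ↲│ │ │
│ ╷ │ └─┤
│↓│ │P ↰│
│ └─┴─╴ │
│↳ → → ↑│
└───────┘

Path to Q:

┌───────┐
│A ↓    │
│ ╷ ╶───┤
│ │↳ → ↓│
│ ├───╴ │
│ │    Q│
├─┘ ┌─┐ │
│   │ │ │
│ ╷ │ └─┤
│ │ │   │
│ └─┴─╴ │
│       │
└───────┘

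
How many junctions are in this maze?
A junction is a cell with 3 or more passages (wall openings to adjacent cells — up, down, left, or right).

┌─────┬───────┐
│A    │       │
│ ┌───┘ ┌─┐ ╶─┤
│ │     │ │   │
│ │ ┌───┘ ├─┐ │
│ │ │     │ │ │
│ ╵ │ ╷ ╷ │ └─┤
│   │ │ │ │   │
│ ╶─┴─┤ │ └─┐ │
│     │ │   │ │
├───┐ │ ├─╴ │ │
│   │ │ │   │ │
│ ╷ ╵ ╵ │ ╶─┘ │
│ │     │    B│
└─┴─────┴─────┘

Checking each cell for number of passages:

Junctions found (3+ passages):
  (0, 5): 3 passages
  (2, 3): 3 passages
  (2, 4): 3 passages
  (3, 0): 3 passages
  (6, 2): 3 passages
Total junctions: 5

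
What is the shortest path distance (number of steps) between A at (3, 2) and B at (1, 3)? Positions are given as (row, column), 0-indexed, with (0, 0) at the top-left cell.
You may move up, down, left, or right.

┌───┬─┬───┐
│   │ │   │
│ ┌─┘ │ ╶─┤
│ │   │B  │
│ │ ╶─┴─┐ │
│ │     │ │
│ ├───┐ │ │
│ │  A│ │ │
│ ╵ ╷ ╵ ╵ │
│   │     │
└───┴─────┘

Finding path from (3, 2) to (1, 3):
Path: (3,2) → (4,2) → (4,3) → (4,4) → (3,4) → (2,4) → (1,4) → (1,3)
Distance: 7 steps

Solution:

┌───┬─┬───┐
│   │ │   │
│ ┌─┘ │ ╶─┤
│ │   │B ↰│
│ │ ╶─┴─┐ │
│ │     │↑│
│ ├───┐ │ │
│ │  A│ │↑│
│ ╵ ╷ ╵ ╵ │
│   │↳ → ↑│
└───┴─────┘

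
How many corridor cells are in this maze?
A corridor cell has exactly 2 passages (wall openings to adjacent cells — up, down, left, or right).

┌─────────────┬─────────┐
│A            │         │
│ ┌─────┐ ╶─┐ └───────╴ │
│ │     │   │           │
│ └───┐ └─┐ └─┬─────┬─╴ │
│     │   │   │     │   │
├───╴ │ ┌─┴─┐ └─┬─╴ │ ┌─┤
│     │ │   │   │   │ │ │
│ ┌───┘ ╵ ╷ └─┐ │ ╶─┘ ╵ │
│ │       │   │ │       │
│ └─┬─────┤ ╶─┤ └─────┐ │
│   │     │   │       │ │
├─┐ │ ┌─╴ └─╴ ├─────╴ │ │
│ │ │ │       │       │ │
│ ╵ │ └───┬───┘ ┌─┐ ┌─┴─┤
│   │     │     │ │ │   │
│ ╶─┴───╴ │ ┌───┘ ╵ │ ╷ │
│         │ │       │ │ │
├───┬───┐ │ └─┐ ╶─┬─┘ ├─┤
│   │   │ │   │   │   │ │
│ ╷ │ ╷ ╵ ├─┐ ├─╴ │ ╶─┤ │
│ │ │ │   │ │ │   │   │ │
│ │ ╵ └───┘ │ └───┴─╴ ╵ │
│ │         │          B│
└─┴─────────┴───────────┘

Counting cells with exactly 2 passages:
Total corridor cells: 112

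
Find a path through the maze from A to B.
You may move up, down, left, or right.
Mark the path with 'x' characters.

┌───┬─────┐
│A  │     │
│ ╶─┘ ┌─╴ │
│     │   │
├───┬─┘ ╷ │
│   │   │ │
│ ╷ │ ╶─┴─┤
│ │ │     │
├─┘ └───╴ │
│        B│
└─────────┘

Finding the shortest path through the maze:
Path length: 14 steps
Directions: down → right → right → up → right → right → down → left → down → left → down → right → right → down

Solution:

┌───┬─────┐
│A  │x x x│
│ ╶─┘ ┌─╴ │
│x x x│x x│
├───┬─┘ ╷ │
│   │x x│ │
│ ╷ │ ╶─┴─┤
│ │ │x x x│
├─┘ └───╴ │
│        B│
└─────────┘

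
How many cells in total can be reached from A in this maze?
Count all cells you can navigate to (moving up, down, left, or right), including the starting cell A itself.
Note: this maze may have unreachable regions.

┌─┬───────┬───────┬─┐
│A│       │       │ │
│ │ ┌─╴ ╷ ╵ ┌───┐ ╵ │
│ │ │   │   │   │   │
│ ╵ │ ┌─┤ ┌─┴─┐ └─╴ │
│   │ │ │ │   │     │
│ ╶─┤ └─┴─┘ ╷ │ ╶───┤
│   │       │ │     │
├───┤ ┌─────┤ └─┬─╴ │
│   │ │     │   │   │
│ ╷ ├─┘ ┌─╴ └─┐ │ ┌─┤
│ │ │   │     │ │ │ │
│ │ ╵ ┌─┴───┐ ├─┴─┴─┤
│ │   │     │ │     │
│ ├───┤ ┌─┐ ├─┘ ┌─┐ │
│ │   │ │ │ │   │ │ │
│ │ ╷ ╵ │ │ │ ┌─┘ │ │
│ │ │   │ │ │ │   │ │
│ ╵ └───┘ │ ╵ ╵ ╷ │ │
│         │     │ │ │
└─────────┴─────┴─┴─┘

Using BFS/flood-fill to find all reachable cells from A:
Maze size: 10 × 10 = 100 total cells
54 cell(s) are walled off and cannot be reached from A.
Reachable cells: 46

Reachable region (· marks reachable cells):

┌─┬───────┬───────┬─┐
│A│· · · ·│· · · ·│·│
│ │ ┌─╴ ╷ ╵ ┌───┐ ╵ │
│·│·│· ·│· ·│· ·│· ·│
│ ╵ │ ┌─┤ ┌─┴─┐ └─╴ │
│· ·│·│ │·│· ·│· · ·│
│ ╶─┤ └─┴─┘ ╷ │ ╶───┤
│· ·│· · · ·│·│· · ·│
├───┤ ┌─────┤ └─┬─╴ │
│   │·│     │· ·│· ·│
│ ╷ ├─┘ ┌─╴ └─┐ │ ┌─┤
│ │ │   │     │·│·│ │
│ │ ╵ ┌─┴───┐ ├─┴─┴─┤
│ │   │     │ │     │
│ ├───┤ ┌─┐ ├─┘ ┌─┐ │
│ │   │ │ │ │   │ │ │
│ │ ╷ ╵ │ │ │ ┌─┘ │ │
│ │ │   │ │ │ │   │ │
│ ╵ └───┘ │ ╵ ╵ ╷ │ │
│         │     │ │ │
└─────────┴─────┴─┴─┘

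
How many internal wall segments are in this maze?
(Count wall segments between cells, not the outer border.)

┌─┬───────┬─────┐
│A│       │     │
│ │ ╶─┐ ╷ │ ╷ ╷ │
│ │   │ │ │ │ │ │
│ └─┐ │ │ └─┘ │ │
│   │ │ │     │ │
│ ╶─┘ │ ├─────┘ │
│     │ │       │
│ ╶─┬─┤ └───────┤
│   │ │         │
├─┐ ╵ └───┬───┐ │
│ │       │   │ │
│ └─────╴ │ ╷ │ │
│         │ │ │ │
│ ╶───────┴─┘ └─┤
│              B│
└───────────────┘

Counting internal wall segments:
Total internal walls: 49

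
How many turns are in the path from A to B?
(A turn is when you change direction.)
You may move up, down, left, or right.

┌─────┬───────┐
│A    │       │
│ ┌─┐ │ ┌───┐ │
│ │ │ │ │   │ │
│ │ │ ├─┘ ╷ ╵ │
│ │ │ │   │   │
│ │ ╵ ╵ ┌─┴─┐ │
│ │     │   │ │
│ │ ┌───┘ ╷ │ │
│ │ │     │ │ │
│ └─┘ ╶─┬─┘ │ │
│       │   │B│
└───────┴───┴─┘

Directions: right, right, down, down, down, right, up, right, up, right, down, right, down, down, down
Number of turns: 9

Solution:

┌─────┬───────┐
│A → ↓│       │
│ ┌─┐ │ ┌───┐ │
│ │ │↓│ │↱ ↓│ │
│ │ │ ├─┘ ╷ ╵ │
│ │ │↓│↱ ↑│↳ ↓│
│ │ ╵ ╵ ┌─┴─┐ │
│ │  ↳ ↑│   │↓│
│ │ ┌───┘ ╷ │ │
│ │ │     │ │↓│
│ └─┘ ╶─┬─┘ │ │
│       │   │B│
└───────┴───┴─┘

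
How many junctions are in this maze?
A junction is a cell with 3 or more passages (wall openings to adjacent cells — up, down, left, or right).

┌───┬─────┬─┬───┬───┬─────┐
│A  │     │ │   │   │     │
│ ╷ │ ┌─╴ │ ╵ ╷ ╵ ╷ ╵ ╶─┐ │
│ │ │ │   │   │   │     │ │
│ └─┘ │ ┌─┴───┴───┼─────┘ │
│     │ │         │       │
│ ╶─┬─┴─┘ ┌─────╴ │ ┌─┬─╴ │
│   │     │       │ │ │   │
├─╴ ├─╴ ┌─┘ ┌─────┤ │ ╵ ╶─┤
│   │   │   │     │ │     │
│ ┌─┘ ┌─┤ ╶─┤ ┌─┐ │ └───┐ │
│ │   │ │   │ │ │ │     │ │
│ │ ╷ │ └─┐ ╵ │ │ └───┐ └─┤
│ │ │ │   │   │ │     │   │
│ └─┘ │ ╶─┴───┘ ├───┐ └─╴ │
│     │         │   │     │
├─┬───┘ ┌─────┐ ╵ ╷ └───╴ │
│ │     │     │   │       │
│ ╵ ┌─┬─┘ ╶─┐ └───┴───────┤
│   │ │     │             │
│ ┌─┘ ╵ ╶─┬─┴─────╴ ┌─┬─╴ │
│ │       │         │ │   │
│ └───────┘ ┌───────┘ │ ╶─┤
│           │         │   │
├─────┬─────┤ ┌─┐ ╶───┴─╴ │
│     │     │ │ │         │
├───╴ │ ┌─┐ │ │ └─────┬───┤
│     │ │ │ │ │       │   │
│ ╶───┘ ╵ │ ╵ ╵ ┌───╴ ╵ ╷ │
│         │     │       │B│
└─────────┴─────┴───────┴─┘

Checking each cell for number of passages:

Junctions found (3+ passages):
  (1, 10): 3 passages
  (2, 0): 3 passages
  (2, 12): 3 passages
  (3, 3): 3 passages
  (4, 11): 3 passages
  (5, 2): 3 passages
  (6, 3): 3 passages
  (7, 3): 3 passages
  (7, 7): 3 passages
  (7, 12): 3 passages
  (9, 0): 3 passages
  (9, 4): 3 passages
  (9, 9): 3 passages
  (10, 2): 3 passages
  (10, 3): 3 passages
  (11, 8): 3 passages
  (13, 7): 3 passages
  (14, 3): 3 passages
  (14, 6): 3 passages
  (14, 10): 3 passages
Total junctions: 20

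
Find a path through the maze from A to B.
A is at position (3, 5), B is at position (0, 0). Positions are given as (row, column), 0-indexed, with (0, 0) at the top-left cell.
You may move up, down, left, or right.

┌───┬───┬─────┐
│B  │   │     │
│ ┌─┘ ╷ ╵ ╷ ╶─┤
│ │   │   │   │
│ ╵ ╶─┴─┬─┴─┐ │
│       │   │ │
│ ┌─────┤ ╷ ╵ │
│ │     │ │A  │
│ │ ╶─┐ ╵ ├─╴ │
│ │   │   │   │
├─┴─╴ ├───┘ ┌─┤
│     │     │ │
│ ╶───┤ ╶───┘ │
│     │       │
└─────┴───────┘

Finding the shortest path from (3, 5) to (0, 0):
Path length: 16 steps
Directions: right → up → up → left → up → left → down → left → up → left → down → left → down → left → up → up

Solution:

┌───┬───┬─────┐
│B  │↓ ↰│↓ ↰  │
│ ┌─┘ ╷ ╵ ╷ ╶─┤
│↑│↓ ↲│↑ ↲│↑ ↰│
│ ╵ ╶─┴─┬─┴─┐ │
│↑ ↲    │   │↑│
│ ┌─────┤ ╷ ╵ │
│ │     │ │A ↑│
│ │ ╶─┐ ╵ ├─╴ │
│ │   │   │   │
├─┴─╴ ├───┘ ┌─┤
│     │     │ │
│ ╶───┤ ╶───┘ │
│     │       │
└─────┴───────┘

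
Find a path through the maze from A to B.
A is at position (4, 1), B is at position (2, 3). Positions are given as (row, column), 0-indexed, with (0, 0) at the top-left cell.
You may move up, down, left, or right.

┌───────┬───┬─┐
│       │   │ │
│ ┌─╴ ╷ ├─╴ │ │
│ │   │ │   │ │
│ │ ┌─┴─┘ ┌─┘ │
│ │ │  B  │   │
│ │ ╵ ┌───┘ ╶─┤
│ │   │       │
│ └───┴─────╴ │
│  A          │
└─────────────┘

Finding the shortest path from (4, 1) to (2, 3):
Path length: 14 steps
Directions: left → up → up → up → up → right → right → down → left → down → down → right → up → right

Solution:

┌───────┬───┬─┐
│↱ → ↓  │   │ │
│ ┌─╴ ╷ ├─╴ │ │
│↑│↓ ↲│ │   │ │
│ │ ┌─┴─┘ ┌─┘ │
│↑│↓│↱ B  │   │
│ │ ╵ ┌───┘ ╶─┤
│↑│↳ ↑│       │
│ └───┴─────╴ │
│↑ A          │
└─────────────┘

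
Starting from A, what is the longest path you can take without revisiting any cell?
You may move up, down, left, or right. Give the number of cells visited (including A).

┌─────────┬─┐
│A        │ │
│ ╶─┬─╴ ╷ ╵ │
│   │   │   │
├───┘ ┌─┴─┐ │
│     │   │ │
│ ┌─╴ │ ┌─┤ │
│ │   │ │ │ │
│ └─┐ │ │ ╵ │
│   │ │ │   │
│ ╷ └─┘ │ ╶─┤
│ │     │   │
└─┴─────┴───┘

Finding longest simple path using DFS:
Start: (0, 0)
Longest path visits 19 cells
Path: A → right → right → right → down → left → down → left → left → down → down → right → down → right → right → up → up → up → right

Solution:

┌─────────┬─┐
│A → → ↓  │ │
│ ╶─┬─╴ ╷ ╵ │
│   │↓ ↲│   │
├───┘ ┌─┴─┐ │
│↓ ← ↲│↱ B│ │
│ ┌─╴ │ ┌─┤ │
│↓│   │↑│ │ │
│ └─┐ │ │ ╵ │
│↳ ↓│ │↑│   │
│ ╷ └─┘ │ ╶─┤
│ │↳ → ↑│   │
└─┴─────┴───┘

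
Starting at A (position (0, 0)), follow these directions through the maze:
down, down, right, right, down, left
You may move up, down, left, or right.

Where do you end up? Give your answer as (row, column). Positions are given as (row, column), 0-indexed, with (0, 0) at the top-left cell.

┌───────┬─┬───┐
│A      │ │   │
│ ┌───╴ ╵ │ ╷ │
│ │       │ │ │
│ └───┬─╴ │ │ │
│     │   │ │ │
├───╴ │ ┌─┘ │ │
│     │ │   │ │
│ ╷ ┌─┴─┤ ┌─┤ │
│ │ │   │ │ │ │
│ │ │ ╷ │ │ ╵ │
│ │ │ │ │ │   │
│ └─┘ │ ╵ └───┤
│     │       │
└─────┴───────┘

Following directions step by step:
Start: (0, 0)
  down: (0, 0) → (1, 0)
  down: (1, 0) → (2, 0)
  right: (2, 0) → (2, 1)
  right: (2, 1) → (2, 2)
  down: (2, 2) → (3, 2)
  left: (3, 2) → (3, 1)
Final position: (3, 1)

Path taken:

┌───────┬─┬───┐
│A      │ │   │
│ ┌───╴ ╵ │ ╷ │
│↓│       │ │ │
│ └───┬─╴ │ │ │
│↳ → ↓│   │ │ │
├───╴ │ ┌─┘ │ │
│  B ↲│ │   │ │
│ ╷ ┌─┴─┤ ┌─┤ │
│ │ │   │ │ │ │
│ │ │ ╷ │ │ ╵ │
│ │ │ │ │ │   │
│ └─┘ │ ╵ └───┤
│     │       │
└─────┴───────┘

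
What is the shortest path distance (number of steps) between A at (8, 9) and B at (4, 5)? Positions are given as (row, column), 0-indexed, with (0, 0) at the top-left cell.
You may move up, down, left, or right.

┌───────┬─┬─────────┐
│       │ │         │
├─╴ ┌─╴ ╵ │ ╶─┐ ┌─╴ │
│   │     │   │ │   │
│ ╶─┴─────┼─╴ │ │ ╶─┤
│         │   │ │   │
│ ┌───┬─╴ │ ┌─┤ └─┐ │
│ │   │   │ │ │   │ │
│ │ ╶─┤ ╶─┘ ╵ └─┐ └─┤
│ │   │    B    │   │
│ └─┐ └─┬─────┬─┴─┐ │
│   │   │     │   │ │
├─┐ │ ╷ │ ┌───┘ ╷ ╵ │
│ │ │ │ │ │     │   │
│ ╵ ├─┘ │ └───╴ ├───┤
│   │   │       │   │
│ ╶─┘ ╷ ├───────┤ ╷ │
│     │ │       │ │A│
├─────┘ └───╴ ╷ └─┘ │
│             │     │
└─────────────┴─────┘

Finding path from (8, 9) to (4, 5):
Path: (8,9) → (9,9) → (9,8) → (9,7) → (8,7) → (8,6) → (9,6) → (9,5) → (9,4) → (9,3) → (8,3) → (7,3) → (7,2) → (8,2) → (8,1) → (8,0) → (7,0) → (7,1) → (6,1) → (5,1) → (5,0) → (4,0) → (3,0) → (2,0) → (2,1) → (2,2) → (2,3) → (2,4) → (3,4) → (3,3) → (4,3) → (4,4) → (4,5)
Distance: 32 steps

Solution:

┌───────┬─┬─────────┐
│       │ │         │
├─╴ ┌─╴ ╵ │ ╶─┐ ┌─╴ │
│   │     │   │ │   │
│ ╶─┴─────┼─╴ │ │ ╶─┤
│↱ → → → ↓│   │ │   │
│ ┌───┬─╴ │ ┌─┤ └─┐ │
│↑│   │↓ ↲│ │ │   │ │
│ │ ╶─┤ ╶─┘ ╵ └─┐ └─┤
│↑│   │↳ → B    │   │
│ └─┐ └─┬─────┬─┴─┐ │
│↑ ↰│   │     │   │ │
├─┐ │ ╷ │ ┌───┘ ╷ ╵ │
│ │↑│ │ │ │     │   │
│ ╵ ├─┘ │ └───╴ ├───┤
│↱ ↑│↓ ↰│       │   │
│ ╶─┘ ╷ ├───────┤ ╷ │
│↑ ← ↲│↑│    ↓ ↰│ │A│
├─────┘ └───╴ ╷ └─┘ │
│      ↑ ← ← ↲│↑ ← ↲│
└─────────────┴─────┘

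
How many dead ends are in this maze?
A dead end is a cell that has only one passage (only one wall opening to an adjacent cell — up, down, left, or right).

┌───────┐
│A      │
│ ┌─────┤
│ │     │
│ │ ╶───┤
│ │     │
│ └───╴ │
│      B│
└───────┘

Checking each cell for number of passages:

Dead ends found at positions:
  (0, 3)
  (1, 3)
Total dead ends: 2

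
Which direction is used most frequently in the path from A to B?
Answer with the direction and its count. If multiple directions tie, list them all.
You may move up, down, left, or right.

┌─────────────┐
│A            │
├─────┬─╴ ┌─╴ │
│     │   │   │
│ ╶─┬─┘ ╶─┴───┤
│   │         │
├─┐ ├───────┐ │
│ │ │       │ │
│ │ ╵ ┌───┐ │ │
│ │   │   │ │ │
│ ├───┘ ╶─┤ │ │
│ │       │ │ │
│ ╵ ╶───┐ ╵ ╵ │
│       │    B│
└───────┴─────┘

Directions: right, right, right, right, down, left, down, right, right, right, down, down, down, down
Counts: {'right': 7, 'down': 6, 'left': 1}
Most common: right (7 times)

Solution:

┌─────────────┐
│A → → → ↓    │
├─────┬─╴ ┌─╴ │
│     │↓ ↲│   │
│ ╶─┬─┘ ╶─┴───┤
│   │  ↳ → → ↓│
├─┐ ├───────┐ │
│ │ │       │↓│
│ │ ╵ ┌───┐ │ │
│ │   │   │ │↓│
│ ├───┘ ╶─┤ │ │
│ │       │ │↓│
│ ╵ ╶───┐ ╵ ╵ │
│       │    B│
└───────┴─────┘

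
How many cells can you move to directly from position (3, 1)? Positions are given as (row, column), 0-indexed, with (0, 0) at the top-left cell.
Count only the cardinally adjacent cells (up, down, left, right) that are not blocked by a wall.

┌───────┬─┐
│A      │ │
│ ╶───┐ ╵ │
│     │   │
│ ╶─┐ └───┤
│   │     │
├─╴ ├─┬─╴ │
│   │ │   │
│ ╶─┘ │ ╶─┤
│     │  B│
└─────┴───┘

Checking passable neighbors of (3, 1):
Neighbors: (2, 1), (3, 0)
Count: 2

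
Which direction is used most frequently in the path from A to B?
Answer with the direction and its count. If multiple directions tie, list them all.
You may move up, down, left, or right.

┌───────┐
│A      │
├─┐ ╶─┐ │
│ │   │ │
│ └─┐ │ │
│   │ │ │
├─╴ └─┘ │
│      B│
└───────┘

Directions: right, right, right, down, down, down
Counts: {'right': 3, 'down': 3}
Most common: down and right (tied at 3 times each)

Solution:

┌───────┐
│A → → ↓│
├─┐ ╶─┐ │
│ │   │↓│
│ └─┐ │ │
│   │ │↓│
├─╴ └─┘ │
│      B│
└───────┘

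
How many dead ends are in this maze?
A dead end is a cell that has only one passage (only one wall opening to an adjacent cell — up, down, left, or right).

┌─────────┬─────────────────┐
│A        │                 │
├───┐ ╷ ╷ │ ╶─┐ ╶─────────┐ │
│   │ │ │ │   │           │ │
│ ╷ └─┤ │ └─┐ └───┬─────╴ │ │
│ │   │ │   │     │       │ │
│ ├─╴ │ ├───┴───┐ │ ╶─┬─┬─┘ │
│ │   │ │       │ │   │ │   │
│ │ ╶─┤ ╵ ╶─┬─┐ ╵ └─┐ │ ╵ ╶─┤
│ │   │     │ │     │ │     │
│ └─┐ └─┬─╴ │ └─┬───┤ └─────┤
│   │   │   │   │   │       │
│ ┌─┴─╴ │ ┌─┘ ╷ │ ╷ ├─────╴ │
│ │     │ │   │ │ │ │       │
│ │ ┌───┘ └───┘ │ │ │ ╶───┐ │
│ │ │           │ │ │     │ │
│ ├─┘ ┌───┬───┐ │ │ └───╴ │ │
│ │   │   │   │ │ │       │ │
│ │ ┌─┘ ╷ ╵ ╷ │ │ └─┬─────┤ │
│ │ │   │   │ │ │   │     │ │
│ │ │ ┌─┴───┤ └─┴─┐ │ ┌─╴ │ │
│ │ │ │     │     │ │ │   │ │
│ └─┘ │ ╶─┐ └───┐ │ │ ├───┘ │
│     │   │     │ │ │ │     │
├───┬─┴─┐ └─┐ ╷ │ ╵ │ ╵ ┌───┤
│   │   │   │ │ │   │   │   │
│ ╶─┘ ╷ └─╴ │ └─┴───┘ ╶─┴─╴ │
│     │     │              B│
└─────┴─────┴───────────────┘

Checking each cell for number of passages:

Dead ends found at positions:
  (0, 0)
  (1, 2)
  (2, 5)
  (3, 11)
  (4, 6)
  (4, 9)
  (4, 13)
  (5, 1)
  (6, 5)
  (7, 1)
  (9, 7)
  (10, 1)
  (10, 11)
  (12, 1)
  (12, 7)
  (12, 12)
Total dead ends: 16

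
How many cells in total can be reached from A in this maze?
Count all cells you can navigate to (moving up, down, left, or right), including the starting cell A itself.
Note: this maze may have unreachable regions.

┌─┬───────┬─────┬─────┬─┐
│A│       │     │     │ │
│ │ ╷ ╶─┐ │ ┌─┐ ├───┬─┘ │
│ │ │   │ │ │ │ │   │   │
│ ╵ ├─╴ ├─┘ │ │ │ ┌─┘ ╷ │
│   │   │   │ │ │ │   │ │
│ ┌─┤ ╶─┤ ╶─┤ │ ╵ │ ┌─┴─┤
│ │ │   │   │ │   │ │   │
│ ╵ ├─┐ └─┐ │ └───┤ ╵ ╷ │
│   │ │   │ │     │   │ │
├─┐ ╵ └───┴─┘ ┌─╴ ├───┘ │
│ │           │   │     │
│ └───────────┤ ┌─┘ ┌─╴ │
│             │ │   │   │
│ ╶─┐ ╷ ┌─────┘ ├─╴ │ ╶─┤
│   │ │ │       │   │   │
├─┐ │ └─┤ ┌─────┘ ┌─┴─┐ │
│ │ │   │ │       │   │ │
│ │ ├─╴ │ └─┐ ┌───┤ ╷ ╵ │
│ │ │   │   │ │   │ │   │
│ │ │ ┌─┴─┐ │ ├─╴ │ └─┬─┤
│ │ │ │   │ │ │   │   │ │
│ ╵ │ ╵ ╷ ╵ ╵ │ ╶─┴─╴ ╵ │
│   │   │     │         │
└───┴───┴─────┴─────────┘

Using BFS/flood-fill to find all reachable cells from A:
Maze size: 12 × 12 = 144 total cells
19 cell(s) are walled off and cannot be reached from A.
Reachable cells: 125

Reachable region (· marks reachable cells):

┌─┬───────┬─────┬─────┬─┐
│A│· · · ·│     │     │·│
│ │ ╷ ╶─┐ │ ┌─┐ ├───┬─┘ │
│·│·│· ·│·│ │·│ │   │· ·│
│ ╵ ├─╴ ├─┘ │ │ │ ┌─┘ ╷ │
│· ·│· ·│   │·│ │ │· ·│·│
│ ┌─┤ ╶─┤ ╶─┤ │ ╵ │ ┌─┴─┤
│·│·│· ·│   │·│   │·│· ·│
│ ╵ ├─┐ └─┐ │ └───┤ ╵ ╷ │
│· ·│·│· ·│ │· · ·│· ·│·│
├─┐ ╵ └───┴─┘ ┌─╴ ├───┘ │
│·│· · · · · ·│· ·│· · ·│
│ └───────────┤ ┌─┘ ┌─╴ │
│· · · · · · ·│·│· ·│· ·│
│ ╶─┐ ╷ ┌─────┘ ├─╴ │ ╶─┤
│· ·│·│·│· · · ·│· ·│· ·│
├─┐ │ └─┤ ┌─────┘ ┌─┴─┐ │
│·│·│· ·│·│· · · ·│· ·│·│
│ │ ├─╴ │ └─┐ ┌───┤ ╷ ╵ │
│·│·│· ·│· ·│·│· ·│·│· ·│
│ │ │ ┌─┴─┐ │ ├─╴ │ └─┬─┤
│·│·│·│· ·│·│·│· ·│· ·│·│
│ ╵ │ ╵ ╷ ╵ ╵ │ ╶─┴─╴ ╵ │
│· ·│· ·│· · ·│· · · · ·│
└───┴───┴─────┴─────────┘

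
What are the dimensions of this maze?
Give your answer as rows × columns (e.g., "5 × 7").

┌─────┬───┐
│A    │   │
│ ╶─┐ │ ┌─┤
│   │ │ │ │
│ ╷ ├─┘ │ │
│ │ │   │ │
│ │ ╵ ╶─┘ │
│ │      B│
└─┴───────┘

Counting the maze dimensions:
Rows (vertical): 4
Columns (horizontal): 5
Dimensions: 4 × 5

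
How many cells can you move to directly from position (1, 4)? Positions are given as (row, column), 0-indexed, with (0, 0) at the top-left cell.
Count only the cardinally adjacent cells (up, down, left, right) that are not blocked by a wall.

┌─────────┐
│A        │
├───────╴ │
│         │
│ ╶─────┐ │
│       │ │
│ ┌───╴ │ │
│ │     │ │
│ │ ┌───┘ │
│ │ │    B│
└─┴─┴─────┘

Checking passable neighbors of (1, 4):
Neighbors: (0, 4), (2, 4), (1, 3)
Count: 3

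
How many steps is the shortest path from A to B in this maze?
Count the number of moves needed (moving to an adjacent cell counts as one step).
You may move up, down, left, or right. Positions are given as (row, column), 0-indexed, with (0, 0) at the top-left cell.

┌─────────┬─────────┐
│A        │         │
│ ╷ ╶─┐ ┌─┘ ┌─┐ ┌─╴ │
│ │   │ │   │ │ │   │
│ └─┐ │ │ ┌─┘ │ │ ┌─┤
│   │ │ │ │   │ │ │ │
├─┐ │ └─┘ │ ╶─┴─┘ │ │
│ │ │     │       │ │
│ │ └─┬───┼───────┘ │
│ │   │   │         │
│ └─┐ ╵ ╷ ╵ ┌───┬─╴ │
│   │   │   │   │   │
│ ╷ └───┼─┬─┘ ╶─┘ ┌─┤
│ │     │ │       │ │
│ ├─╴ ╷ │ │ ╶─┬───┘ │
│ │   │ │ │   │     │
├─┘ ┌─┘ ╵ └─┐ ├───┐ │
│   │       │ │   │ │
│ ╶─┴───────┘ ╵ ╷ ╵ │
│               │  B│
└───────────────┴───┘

Using BFS to find shortest path:
Start: (0, 0), End: (9, 9)
Path found:
(0,0) → (1,0) → (2,0) → (2,1) → (3,1) → (4,1) → (4,2) → (5,2) → (5,3) → (4,3) → (4,4) → (5,4) → (5,5) → (4,5) → (4,6) → (4,7) → (4,8) → (4,9) → (5,9) → (5,8) → (6,8) → (6,7) → (6,6) → (6,5) → (7,5) → (7,6) → (8,6) → (9,6) → (9,7) → (8,7) → (8,8) → (9,8) → (9,9)
Number of steps: 32

Solution:

┌─────────┬─────────┐
│A        │         │
│ ╷ ╶─┐ ┌─┘ ┌─┐ ┌─╴ │
│↓│   │ │   │ │ │   │
│ └─┐ │ │ ┌─┘ │ │ ┌─┤
│↳ ↓│ │ │ │   │ │ │ │
├─┐ │ └─┘ │ ╶─┴─┘ │ │
│ │↓│     │       │ │
│ │ └─┬───┼───────┘ │
│ │↳ ↓│↱ ↓│↱ → → → ↓│
│ └─┐ ╵ ╷ ╵ ┌───┬─╴ │
│   │↳ ↑│↳ ↑│   │↓ ↲│
│ ╷ └───┼─┬─┘ ╶─┘ ┌─┤
│ │     │ │↓ ← ← ↲│ │
│ ├─╴ ╷ │ │ ╶─┬───┘ │
│ │   │ │ │↳ ↓│     │
├─┘ ┌─┘ ╵ └─┐ ├───┐ │
│   │       │↓│↱ ↓│ │
│ ╶─┴───────┘ ╵ ╷ ╵ │
│            ↳ ↑│↳ B│
└───────────────┴───┘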